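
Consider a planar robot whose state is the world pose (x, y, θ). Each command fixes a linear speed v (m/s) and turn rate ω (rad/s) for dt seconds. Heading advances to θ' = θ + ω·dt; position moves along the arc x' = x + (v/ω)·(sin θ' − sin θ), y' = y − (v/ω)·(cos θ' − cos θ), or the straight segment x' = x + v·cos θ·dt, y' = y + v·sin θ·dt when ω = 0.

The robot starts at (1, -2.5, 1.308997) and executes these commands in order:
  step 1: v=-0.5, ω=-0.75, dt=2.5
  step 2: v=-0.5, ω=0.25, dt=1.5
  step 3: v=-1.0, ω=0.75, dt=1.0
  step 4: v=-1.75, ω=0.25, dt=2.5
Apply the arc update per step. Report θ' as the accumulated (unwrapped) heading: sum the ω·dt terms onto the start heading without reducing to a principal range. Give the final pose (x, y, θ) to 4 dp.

(-4.4250, -6.0873, 1.1840)

step 1: θ'=-0.5660 (R=0.6667) → pose (-0.0015, -2.8902, -0.5660)
step 2: θ'=-0.1910 (R=-2.0000) → pose (-0.6943, -2.6146, -0.1910)
step 3: θ'=0.5590 (R=-1.3333) → pose (-1.6545, -2.7933, 0.5590)
step 4: θ'=1.1840 (R=-7.0000) → pose (-4.4250, -6.0873, 1.1840)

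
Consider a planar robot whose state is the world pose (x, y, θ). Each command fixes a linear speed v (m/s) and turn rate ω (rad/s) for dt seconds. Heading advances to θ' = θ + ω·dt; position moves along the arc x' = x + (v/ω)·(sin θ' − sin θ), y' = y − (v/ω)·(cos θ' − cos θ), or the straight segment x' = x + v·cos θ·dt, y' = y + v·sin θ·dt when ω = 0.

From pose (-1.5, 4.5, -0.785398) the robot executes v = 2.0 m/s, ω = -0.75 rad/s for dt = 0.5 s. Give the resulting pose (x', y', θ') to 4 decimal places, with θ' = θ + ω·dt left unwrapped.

(-0.9404, 3.6783, -1.1604)

θ' = -0.7854 + -0.75·0.5 = -1.1604
R = v/ω = 2.0/-0.75 = -2.6667
x' = -1.5 + -2.6667·(sin -1.1604 − sin -0.7854) = -0.9404
y' = 4.5 − -2.6667·(cos -1.1604 − cos -0.7854) = 3.6783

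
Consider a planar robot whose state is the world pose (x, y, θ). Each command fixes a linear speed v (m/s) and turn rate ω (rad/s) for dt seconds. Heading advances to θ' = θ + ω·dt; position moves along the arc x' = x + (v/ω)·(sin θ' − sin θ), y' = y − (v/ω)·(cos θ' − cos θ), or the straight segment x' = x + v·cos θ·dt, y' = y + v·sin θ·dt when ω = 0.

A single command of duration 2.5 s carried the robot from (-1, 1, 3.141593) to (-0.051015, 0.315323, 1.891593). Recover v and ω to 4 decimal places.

Δθ = 1.891593 − 3.141593 = -1.250000
ω = Δθ/dt = -1.250000/2.5 = -0.5000
R = Δx/(sin θ' − sin θ) = 1.0000
v = R·ω = 1.0000·-0.5000 = -0.5000

v = -0.5000, ω = -0.5000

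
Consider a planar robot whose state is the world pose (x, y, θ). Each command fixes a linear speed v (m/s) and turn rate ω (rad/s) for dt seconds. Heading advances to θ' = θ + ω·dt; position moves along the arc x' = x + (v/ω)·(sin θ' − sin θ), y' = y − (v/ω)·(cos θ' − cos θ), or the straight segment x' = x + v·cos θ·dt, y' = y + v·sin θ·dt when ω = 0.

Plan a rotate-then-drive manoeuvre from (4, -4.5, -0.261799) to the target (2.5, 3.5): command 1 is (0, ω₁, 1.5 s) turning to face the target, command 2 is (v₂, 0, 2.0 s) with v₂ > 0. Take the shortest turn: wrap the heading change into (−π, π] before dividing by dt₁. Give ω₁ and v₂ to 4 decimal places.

heading to target = atan2(3.5−-4.5, 2.5−4) = 1.7561
Δθ = wrap(1.7561 − -0.2618) = 2.0179; ω₁ = Δθ/dt₁ = 1.3453
distance = √((2.5−4)² + (3.5−-4.5)²) = 8.1394; v₂ = distance/dt₂ = 4.0697

ω₁ = 1.3453, v₂ = 4.0697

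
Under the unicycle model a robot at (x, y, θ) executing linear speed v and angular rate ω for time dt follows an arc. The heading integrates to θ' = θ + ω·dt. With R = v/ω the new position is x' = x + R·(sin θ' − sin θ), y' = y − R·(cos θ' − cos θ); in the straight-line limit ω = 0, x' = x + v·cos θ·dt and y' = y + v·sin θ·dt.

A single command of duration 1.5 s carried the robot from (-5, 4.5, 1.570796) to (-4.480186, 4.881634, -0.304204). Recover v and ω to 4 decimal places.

Δθ = -0.304204 − 1.570796 = -1.875000
ω = Δθ/dt = -1.875000/1.5 = -1.2500
R = Δx/(sin θ' − sin θ) = -0.4000
v = R·ω = -0.4000·-1.2500 = 0.5000

v = 0.5000, ω = -1.2500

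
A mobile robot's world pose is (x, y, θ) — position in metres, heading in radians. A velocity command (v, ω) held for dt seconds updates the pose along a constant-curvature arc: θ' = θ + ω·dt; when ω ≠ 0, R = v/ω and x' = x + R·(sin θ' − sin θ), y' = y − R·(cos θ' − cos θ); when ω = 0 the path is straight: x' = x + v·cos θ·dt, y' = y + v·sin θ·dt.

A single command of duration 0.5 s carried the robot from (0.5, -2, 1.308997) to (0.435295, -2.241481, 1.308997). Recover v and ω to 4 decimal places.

Δθ = 1.308997 − 1.308997 = 0.000000
ω = Δθ/dt = 0.000000/0.5 = 0.0000
ω = 0 → v = (Δx·cos θ + Δy·sin θ)/dt = -0.5000

v = -0.5000, ω = 0.0000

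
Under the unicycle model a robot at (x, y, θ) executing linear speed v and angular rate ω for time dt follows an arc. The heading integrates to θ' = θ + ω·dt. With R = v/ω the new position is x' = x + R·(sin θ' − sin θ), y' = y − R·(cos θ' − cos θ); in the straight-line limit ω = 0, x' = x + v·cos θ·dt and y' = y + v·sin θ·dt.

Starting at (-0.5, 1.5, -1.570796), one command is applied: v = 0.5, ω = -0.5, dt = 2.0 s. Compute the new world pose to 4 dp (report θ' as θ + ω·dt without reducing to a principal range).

θ' = -1.5708 + -0.5·2.0 = -2.5708
R = v/ω = 0.5/-0.5 = -1.0000
x' = -0.5 + -1.0000·(sin -2.5708 − sin -1.5708) = -0.9597
y' = 1.5 − -1.0000·(cos -2.5708 − cos -1.5708) = 0.6585

(-0.9597, 0.6585, -2.5708)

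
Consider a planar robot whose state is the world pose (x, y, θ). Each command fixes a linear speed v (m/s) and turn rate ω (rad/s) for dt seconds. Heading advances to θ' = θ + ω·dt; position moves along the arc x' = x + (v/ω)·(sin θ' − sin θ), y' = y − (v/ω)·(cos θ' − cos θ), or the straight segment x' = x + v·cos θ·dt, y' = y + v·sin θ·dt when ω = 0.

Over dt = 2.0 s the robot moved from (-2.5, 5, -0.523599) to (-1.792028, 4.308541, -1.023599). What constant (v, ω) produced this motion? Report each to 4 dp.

Δθ = -1.023599 − -0.523599 = -0.500000
ω = Δθ/dt = -0.500000/2.0 = -0.2500
R = Δx/(sin θ' − sin θ) = -2.0000
v = R·ω = -2.0000·-0.2500 = 0.5000

v = 0.5000, ω = -0.2500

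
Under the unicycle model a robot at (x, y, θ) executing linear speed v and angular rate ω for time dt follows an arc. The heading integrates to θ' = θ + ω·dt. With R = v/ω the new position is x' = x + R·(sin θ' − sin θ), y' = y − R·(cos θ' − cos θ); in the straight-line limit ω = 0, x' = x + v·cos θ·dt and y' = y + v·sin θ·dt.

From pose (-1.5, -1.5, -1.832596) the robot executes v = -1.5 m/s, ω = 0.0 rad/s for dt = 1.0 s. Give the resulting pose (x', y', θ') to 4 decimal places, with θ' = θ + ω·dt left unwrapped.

(-1.1118, -0.0511, -1.8326)

θ' = -1.8326 + 0.0·1.0 = -1.8326
ω = 0 → straight: x' = -1.5 + -1.5·cos(-1.8326)·1.0 = -1.1118
y' = -1.5 + -1.5·sin(-1.8326)·1.0 = -0.0511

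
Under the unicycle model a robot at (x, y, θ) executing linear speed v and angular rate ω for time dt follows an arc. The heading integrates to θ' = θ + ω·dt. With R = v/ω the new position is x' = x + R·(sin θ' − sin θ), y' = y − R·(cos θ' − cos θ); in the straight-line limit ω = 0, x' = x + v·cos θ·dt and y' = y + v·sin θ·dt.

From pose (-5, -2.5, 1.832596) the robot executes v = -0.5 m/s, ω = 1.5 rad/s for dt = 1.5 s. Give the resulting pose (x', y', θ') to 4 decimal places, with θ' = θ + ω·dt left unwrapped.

(-4.4086, -2.6101, 4.0826)

θ' = 1.8326 + 1.5·1.5 = 4.0826
R = v/ω = -0.5/1.5 = -0.3333
x' = -5 + -0.3333·(sin 4.0826 − sin 1.8326) = -4.4086
y' = -2.5 − -0.3333·(cos 4.0826 − cos 1.8326) = -2.6101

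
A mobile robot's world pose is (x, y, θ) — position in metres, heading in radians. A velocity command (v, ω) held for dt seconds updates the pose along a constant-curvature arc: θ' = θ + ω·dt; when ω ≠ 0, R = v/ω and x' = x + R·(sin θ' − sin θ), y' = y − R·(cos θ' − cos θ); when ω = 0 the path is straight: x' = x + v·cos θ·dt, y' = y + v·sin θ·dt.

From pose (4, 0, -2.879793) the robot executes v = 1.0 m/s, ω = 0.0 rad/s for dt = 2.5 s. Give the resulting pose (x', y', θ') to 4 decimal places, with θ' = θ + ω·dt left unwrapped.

(1.5852, -0.6470, -2.8798)

θ' = -2.8798 + 0.0·2.5 = -2.8798
ω = 0 → straight: x' = 4 + 1.0·cos(-2.8798)·2.5 = 1.5852
y' = 0 + 1.0·sin(-2.8798)·2.5 = -0.6470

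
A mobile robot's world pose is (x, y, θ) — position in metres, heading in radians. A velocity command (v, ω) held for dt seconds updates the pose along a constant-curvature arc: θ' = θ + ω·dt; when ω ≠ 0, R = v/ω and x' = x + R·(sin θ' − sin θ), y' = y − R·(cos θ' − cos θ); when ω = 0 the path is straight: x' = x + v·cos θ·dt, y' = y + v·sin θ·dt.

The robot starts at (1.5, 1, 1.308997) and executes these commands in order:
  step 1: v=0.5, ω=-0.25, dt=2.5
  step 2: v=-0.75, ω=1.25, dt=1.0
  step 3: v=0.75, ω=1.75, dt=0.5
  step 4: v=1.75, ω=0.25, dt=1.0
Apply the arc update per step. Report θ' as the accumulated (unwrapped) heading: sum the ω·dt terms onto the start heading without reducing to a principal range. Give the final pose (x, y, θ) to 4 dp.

(0.0177, 1.9669, 3.0590)

step 1: θ'=0.6840 (R=-2.0000) → pose (2.1681, 2.0325, 0.6840)
step 2: θ'=1.9340 (R=-0.6000) → pose (1.9863, 1.3543, 1.9340)
step 3: θ'=2.8090 (R=0.4286) → pose (1.7257, 1.6071, 2.8090)
step 4: θ'=3.0590 (R=7.0000) → pose (0.0177, 1.9669, 3.0590)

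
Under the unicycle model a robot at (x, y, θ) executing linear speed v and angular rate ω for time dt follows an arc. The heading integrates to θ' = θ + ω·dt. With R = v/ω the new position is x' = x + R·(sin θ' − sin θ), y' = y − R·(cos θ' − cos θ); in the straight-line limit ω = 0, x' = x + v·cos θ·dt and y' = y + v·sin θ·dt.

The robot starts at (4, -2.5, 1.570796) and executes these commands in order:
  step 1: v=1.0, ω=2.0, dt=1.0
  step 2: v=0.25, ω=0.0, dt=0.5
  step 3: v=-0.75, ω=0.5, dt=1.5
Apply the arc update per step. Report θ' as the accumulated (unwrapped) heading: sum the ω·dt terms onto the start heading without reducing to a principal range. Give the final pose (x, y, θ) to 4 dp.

(3.9405, -1.3059, 4.3208)

step 1: θ'=3.5708 (R=0.5000) → pose (3.2919, -2.0454, 3.5708)
step 2: θ'=3.5708 (straight) → pose (3.1783, -2.0974, 3.5708)
step 3: θ'=4.3208 (R=-1.5000) → pose (3.9405, -1.3059, 4.3208)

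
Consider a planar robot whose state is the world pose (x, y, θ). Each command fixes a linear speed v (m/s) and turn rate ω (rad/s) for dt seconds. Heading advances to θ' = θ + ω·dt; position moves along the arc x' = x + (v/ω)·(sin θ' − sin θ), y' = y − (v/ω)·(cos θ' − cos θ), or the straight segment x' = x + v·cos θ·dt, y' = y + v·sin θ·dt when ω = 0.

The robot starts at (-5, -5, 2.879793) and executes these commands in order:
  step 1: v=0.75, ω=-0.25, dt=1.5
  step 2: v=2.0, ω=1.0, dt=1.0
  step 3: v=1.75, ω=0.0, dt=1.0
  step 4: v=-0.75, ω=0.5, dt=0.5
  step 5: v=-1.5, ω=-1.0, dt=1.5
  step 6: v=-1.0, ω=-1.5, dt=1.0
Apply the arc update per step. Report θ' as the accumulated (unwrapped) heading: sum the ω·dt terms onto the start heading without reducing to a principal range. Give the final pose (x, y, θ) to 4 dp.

(-7.2468, -5.8847, 0.7548)

step 1: θ'=2.5048 (R=-3.0000) → pose (-6.0074, -4.5142, 2.5048)
step 2: θ'=3.5048 (R=2.0000) → pose (-7.9072, -4.2527, 3.5048)
step 3: θ'=3.5048 (straight) → pose (-9.5430, -4.8744, 3.5048)
step 4: θ'=3.7548 (R=-1.5000) → pose (-9.2127, -4.6990, 3.7548)
step 5: θ'=2.2548 (R=1.5000) → pose (-7.1869, -4.9779, 2.2548)
step 6: θ'=0.7548 (R=0.6667) → pose (-7.2468, -5.8847, 0.7548)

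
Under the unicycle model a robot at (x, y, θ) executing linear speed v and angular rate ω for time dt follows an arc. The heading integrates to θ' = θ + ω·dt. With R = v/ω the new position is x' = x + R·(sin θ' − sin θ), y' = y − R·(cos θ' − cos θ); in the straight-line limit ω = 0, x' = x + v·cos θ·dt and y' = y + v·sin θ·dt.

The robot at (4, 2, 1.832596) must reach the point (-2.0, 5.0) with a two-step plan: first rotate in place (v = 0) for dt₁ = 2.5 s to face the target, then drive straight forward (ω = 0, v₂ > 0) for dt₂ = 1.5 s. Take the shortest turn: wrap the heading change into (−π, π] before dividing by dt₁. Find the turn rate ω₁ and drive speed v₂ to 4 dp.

heading to target = atan2(5−2, -2−4) = 2.6779
Δθ = wrap(2.6779 − 1.8326) = 0.8453; ω₁ = Δθ/dt₁ = 0.3381
distance = √((-2−4)² + (5−2)²) = 6.7082; v₂ = distance/dt₂ = 4.4721

ω₁ = 0.3381, v₂ = 4.4721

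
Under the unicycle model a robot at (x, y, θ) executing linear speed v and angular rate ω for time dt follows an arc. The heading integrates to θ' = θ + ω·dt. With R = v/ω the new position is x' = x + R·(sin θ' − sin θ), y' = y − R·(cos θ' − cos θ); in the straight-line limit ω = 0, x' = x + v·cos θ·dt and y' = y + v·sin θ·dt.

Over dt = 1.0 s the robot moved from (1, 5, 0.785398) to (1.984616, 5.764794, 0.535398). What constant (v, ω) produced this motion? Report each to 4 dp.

v = 1.2500, ω = -0.2500

Δθ = 0.535398 − 0.785398 = -0.250000
ω = Δθ/dt = -0.250000/1.0 = -0.2500
R = Δx/(sin θ' − sin θ) = -5.0000
v = R·ω = -5.0000·-0.2500 = 1.2500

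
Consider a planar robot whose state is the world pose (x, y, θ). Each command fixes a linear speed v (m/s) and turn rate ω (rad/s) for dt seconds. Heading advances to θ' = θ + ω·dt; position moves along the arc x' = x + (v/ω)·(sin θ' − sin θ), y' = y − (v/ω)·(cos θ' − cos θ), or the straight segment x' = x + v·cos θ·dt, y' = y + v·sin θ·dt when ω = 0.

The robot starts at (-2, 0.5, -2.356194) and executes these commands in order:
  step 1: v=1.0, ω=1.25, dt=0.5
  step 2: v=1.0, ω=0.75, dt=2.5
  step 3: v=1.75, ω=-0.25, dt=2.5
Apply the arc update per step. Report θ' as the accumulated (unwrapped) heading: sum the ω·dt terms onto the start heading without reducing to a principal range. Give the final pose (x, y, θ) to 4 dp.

(3.5263, -2.1931, -0.4812)

step 1: θ'=-1.7312 (R=0.8000) → pose (-2.2240, 0.0621, -1.7312)
step 2: θ'=0.1438 (R=1.3333) → pose (-0.7167, -1.4704, 0.1438)
step 3: θ'=-0.4812 (R=-7.0000) → pose (3.5263, -2.1931, -0.4812)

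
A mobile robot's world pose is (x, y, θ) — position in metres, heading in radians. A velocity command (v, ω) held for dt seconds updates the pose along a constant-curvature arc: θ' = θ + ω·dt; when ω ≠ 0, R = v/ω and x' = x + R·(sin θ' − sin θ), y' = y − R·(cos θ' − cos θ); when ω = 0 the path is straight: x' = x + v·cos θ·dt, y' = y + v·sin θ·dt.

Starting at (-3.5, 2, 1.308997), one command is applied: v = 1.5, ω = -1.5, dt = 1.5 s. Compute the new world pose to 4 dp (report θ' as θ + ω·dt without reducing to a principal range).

θ' = 1.3090 + -1.5·1.5 = -0.9410
R = v/ω = 1.5/-1.5 = -1.0000
x' = -3.5 + -1.0000·(sin -0.9410 − sin 1.3090) = -1.7259
y' = 2 − -1.0000·(cos -0.9410 − cos 1.3090) = 2.3302

(-1.7259, 2.3302, -0.9410)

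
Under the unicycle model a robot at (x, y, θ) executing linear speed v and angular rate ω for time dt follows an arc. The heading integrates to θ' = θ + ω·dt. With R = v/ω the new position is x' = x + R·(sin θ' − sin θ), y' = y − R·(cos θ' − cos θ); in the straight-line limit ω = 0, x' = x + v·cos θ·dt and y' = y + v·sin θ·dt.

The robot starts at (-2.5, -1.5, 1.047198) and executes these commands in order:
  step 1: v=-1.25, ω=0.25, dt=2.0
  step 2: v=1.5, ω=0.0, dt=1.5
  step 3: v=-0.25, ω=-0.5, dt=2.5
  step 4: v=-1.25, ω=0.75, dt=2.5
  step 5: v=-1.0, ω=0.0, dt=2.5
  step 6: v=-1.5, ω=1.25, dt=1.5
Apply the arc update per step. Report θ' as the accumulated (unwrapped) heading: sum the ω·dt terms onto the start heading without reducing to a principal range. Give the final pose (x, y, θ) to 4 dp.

(-1.0069, -6.7586, 4.0472)

step 1: θ'=1.5472 (R=-5.0000) → pose (-3.1685, -3.8820, 1.5472)
step 2: θ'=1.5472 (straight) → pose (-3.1154, -1.6326, 1.5472)
step 3: θ'=0.2972 (R=0.5000) → pose (-3.4688, -2.0989, 0.2972)
step 4: θ'=2.1722 (R=-1.6667) → pose (-4.3550, -4.6355, 2.1722)
step 5: θ'=2.1722 (straight) → pose (-2.9405, -6.6969, 2.1722)
step 6: θ'=4.0472 (R=-1.2000) → pose (-1.0069, -6.7586, 4.0472)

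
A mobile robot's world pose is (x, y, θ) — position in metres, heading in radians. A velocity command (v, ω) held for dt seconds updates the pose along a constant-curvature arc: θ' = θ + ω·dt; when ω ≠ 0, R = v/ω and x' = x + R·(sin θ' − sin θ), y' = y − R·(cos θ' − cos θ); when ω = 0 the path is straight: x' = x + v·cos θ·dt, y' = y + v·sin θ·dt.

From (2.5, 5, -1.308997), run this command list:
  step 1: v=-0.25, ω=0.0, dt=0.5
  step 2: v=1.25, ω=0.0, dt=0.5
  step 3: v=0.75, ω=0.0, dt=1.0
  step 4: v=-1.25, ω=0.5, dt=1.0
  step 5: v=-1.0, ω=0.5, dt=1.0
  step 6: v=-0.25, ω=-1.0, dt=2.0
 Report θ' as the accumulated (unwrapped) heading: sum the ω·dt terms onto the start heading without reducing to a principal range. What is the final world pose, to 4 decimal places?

(1.2698, 5.8023, -2.3090)

step 1: θ'=-1.3090 (straight) → pose (2.4676, 5.1207, -1.3090)
step 2: θ'=-1.3090 (straight) → pose (2.6294, 4.5170, -1.3090)
step 3: θ'=-1.3090 (straight) → pose (2.8235, 3.7926, -1.3090)
step 4: θ'=-0.8090 (R=-2.5000) → pose (2.2177, 4.8711, -0.8090)
step 5: θ'=-0.3090 (R=-2.0000) → pose (1.3787, 5.3959, -0.3090)
step 6: θ'=-2.3090 (R=0.2500) → pose (1.2698, 5.8023, -2.3090)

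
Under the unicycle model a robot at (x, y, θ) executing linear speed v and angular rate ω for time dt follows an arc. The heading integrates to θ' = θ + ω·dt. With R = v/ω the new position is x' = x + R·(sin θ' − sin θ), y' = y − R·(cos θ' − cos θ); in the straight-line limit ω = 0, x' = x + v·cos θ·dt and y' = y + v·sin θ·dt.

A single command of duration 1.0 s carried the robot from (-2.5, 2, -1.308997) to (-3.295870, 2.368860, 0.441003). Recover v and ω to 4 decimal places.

v = -1.0000, ω = 1.7500

Δθ = 0.441003 − -1.308997 = 1.750000
ω = Δθ/dt = 1.750000/1.0 = 1.7500
R = Δx/(sin θ' − sin θ) = -0.5714
v = R·ω = -0.5714·1.7500 = -1.0000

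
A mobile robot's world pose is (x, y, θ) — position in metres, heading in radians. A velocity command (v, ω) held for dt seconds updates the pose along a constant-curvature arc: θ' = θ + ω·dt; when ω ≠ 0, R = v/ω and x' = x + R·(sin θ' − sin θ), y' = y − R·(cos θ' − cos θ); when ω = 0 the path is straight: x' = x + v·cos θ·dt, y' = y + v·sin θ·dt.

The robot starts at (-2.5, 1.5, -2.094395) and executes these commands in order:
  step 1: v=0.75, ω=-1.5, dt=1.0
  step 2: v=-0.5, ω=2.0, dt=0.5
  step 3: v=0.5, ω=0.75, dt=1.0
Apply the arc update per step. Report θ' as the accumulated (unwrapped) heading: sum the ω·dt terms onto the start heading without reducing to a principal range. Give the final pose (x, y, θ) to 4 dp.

step 1: θ'=-3.5944 (R=-0.5000) → pose (-3.1518, 1.3004, -3.5944)
step 2: θ'=-2.5944 (R=-0.2500) → pose (-2.9123, 1.3117, -2.5944)
step 3: θ'=-1.8444 (R=0.6667) → pose (-3.2073, 0.9225, -1.8444)

(-3.2073, 0.9225, -1.8444)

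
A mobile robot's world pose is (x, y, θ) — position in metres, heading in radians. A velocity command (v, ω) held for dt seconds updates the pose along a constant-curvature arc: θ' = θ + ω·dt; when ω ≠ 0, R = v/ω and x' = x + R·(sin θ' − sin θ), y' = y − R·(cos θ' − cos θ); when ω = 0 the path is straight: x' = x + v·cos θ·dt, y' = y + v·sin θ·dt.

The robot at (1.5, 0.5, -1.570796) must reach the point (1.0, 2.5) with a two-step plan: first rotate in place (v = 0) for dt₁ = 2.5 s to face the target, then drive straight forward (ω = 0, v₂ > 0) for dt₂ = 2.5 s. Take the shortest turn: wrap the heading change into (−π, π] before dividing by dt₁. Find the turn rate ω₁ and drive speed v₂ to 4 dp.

heading to target = atan2(2.5−0.5, 1−1.5) = 1.8158
Δθ = wrap(1.8158 − -1.5708) = -2.8966; ω₁ = Δθ/dt₁ = -1.1586
distance = √((1−1.5)² + (2.5−0.5)²) = 2.0616; v₂ = distance/dt₂ = 0.8246

ω₁ = -1.1586, v₂ = 0.8246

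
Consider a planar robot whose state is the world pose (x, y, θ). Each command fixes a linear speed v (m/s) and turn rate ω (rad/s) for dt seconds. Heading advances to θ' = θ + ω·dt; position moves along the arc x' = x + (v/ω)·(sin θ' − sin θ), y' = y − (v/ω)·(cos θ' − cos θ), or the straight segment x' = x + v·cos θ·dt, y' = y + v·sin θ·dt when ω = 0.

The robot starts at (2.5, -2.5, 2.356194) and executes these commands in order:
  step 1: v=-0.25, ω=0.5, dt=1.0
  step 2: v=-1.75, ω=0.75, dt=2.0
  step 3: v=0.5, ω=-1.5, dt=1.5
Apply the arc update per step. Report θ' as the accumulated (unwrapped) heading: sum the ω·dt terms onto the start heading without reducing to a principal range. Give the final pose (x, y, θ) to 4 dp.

(4.9575, -1.2548, 2.1062)

step 1: θ'=2.8562 (R=-0.5000) → pose (2.7128, -2.6262, 2.8562)
step 2: θ'=4.3562 (R=-2.3333) → pose (5.5566, -1.2009, 4.3562)
step 3: θ'=2.1062 (R=-0.3333) → pose (4.9575, -1.2548, 2.1062)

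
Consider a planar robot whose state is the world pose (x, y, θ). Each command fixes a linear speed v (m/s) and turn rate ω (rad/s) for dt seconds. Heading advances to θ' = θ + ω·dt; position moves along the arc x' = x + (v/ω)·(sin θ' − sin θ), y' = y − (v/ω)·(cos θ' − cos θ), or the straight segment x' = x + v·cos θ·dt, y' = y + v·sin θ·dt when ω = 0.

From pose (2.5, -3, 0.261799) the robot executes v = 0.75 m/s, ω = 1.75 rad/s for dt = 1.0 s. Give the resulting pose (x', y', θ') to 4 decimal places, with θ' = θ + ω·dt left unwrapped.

θ' = 0.2618 + 1.75·1.0 = 2.0118
R = v/ω = 0.75/1.75 = 0.4286
x' = 2.5 + 0.4286·(sin 2.0118 − sin 0.2618) = 2.7766
y' = -3 − 0.4286·(cos 2.0118 − cos 0.2618) = -2.4031

(2.7766, -2.4031, 2.0118)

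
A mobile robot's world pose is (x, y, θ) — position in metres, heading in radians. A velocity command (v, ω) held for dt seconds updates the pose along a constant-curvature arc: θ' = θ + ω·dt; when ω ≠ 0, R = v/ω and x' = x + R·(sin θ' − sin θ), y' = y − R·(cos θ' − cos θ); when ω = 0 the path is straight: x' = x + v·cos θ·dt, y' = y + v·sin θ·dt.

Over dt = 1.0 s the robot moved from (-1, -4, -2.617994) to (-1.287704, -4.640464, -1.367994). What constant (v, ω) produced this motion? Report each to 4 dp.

v = 0.7500, ω = 1.2500

Δθ = -1.367994 − -2.617994 = 1.250000
ω = Δθ/dt = 1.250000/1.0 = 1.2500
R = −Δy/(cos θ' − cos θ) = 0.6000
v = R·ω = 0.6000·1.2500 = 0.7500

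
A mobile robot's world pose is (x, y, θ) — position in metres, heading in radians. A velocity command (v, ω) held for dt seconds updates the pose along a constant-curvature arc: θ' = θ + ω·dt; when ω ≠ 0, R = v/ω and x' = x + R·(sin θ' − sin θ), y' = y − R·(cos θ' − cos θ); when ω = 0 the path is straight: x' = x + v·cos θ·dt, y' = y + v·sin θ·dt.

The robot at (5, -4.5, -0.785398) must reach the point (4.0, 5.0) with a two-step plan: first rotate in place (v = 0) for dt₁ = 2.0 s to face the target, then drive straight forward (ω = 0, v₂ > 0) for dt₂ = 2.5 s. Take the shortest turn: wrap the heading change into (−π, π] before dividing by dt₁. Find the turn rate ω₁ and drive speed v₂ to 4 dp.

ω₁ = 1.2305, v₂ = 3.8210

heading to target = atan2(5−-4.5, 4−5) = 1.6757
Δθ = wrap(1.6757 − -0.7854) = 2.4611; ω₁ = Δθ/dt₁ = 1.2305
distance = √((4−5)² + (5−-4.5)²) = 9.5525; v₂ = distance/dt₂ = 3.8210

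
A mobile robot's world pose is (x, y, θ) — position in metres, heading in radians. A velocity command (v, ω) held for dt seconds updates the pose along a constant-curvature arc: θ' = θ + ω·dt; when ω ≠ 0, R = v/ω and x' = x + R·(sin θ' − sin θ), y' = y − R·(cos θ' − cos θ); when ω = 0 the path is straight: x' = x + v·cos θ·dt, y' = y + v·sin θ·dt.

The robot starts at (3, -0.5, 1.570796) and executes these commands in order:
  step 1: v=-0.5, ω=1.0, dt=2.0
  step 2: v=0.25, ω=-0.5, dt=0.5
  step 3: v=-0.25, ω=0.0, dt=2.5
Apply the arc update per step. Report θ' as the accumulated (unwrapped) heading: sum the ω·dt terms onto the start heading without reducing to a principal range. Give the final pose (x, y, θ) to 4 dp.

step 1: θ'=3.5708 (R=-0.5000) → pose (3.7081, -0.9546, 3.5708)
step 2: θ'=3.3208 (R=-0.5000) → pose (3.5891, -0.9920, 3.3208)
step 3: θ'=3.3208 (straight) → pose (4.2041, -0.8806, 3.3208)

(4.2041, -0.8806, 3.3208)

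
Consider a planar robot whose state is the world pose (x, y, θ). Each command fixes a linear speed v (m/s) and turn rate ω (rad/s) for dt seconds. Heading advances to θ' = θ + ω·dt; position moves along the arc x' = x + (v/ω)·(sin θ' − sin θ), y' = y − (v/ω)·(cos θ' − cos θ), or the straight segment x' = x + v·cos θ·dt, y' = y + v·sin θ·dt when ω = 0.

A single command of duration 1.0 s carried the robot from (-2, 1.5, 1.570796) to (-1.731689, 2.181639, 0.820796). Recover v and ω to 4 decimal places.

Δθ = 0.820796 − 1.570796 = -0.750000
ω = Δθ/dt = -0.750000/1.0 = -0.7500
R = −Δy/(cos θ' − cos θ) = -1.0000
v = R·ω = -1.0000·-0.7500 = 0.7500

v = 0.7500, ω = -0.7500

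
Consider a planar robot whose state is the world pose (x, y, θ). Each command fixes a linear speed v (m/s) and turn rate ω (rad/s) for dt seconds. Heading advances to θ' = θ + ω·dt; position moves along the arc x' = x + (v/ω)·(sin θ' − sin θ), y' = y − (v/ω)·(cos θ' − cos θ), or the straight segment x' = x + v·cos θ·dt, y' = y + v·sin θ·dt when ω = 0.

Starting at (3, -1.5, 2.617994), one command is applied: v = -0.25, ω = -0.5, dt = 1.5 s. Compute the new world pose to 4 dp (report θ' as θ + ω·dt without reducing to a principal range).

(3.2281, -1.7866, 1.8680)

θ' = 2.6180 + -0.5·1.5 = 1.8680
R = v/ω = -0.25/-0.5 = 0.5000
x' = 3 + 0.5000·(sin 1.8680 − sin 2.6180) = 3.2281
y' = -1.5 − 0.5000·(cos 1.8680 − cos 2.6180) = -1.7866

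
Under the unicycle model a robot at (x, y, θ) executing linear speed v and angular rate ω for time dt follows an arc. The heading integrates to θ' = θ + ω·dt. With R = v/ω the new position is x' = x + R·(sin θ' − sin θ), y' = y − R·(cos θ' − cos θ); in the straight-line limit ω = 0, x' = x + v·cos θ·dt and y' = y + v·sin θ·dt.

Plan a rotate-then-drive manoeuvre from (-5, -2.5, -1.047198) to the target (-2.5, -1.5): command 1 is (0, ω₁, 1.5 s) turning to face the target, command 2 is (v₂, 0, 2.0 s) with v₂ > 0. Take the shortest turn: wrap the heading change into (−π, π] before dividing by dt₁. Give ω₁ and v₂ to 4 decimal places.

ω₁ = 0.9518, v₂ = 1.3463

heading to target = atan2(-1.5−-2.5, -2.5−-5) = 0.3805
Δθ = wrap(0.3805 − -1.0472) = 1.4277; ω₁ = Δθ/dt₁ = 0.9518
distance = √((-2.5−-5)² + (-1.5−-2.5)²) = 2.6926; v₂ = distance/dt₂ = 1.3463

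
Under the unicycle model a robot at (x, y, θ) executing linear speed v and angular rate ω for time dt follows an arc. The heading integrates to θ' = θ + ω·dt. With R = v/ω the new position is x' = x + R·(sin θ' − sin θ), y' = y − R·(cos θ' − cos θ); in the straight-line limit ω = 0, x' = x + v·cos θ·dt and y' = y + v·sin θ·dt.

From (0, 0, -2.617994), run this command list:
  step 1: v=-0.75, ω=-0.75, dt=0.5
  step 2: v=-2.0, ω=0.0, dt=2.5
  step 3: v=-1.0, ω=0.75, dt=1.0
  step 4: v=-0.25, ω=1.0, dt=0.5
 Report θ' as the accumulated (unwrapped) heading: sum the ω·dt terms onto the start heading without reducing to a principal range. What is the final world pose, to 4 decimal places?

(6.1934, 1.4644, -1.7430)

step 1: θ'=-2.9930 (R=1.0000) → pose (0.3519, 0.1230, -2.9930)
step 2: θ'=-2.9930 (straight) → pose (5.2968, 0.8632, -2.9930)
step 3: θ'=-2.2430 (R=-1.3333) → pose (6.1427, 1.3516, -2.2430)
step 4: θ'=-1.7430 (R=-0.2500) → pose (6.1934, 1.4644, -1.7430)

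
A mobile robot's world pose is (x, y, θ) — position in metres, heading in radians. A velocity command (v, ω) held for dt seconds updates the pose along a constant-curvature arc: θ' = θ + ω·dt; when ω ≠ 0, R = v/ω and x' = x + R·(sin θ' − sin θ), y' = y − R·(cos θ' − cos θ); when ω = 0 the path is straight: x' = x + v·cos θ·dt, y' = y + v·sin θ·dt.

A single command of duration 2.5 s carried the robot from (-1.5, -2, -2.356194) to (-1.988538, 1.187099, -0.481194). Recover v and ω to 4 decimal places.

v = -1.5000, ω = 0.7500

Δθ = -0.481194 − -2.356194 = 1.875000
ω = Δθ/dt = 1.875000/2.5 = 0.7500
R = −Δy/(cos θ' − cos θ) = -2.0000
v = R·ω = -2.0000·0.7500 = -1.5000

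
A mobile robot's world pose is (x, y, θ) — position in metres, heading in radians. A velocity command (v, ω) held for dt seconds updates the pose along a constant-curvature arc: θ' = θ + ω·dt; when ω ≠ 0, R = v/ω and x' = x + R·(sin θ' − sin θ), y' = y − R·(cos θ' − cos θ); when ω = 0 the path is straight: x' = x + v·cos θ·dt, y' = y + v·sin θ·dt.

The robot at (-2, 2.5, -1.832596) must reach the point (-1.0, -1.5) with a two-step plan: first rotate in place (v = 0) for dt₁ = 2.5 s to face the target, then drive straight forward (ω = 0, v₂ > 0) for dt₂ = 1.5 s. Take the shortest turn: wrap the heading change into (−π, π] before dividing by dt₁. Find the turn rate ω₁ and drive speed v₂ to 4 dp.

heading to target = atan2(-1.5−2.5, -1−-2) = -1.3258
Δθ = wrap(-1.3258 − -1.8326) = 0.5068; ω₁ = Δθ/dt₁ = 0.2027
distance = √((-1−-2)² + (-1.5−2.5)²) = 4.1231; v₂ = distance/dt₂ = 2.7487

ω₁ = 0.2027, v₂ = 2.7487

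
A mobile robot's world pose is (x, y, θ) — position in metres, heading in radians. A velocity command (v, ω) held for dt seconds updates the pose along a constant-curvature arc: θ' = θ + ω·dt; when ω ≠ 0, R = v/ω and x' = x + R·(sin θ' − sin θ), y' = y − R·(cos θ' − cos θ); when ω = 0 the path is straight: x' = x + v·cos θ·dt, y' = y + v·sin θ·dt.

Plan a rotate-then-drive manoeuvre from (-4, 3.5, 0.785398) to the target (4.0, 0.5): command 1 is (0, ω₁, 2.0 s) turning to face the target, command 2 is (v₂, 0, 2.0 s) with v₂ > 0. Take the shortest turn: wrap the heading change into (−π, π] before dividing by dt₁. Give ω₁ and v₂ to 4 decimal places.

ω₁ = -0.5721, v₂ = 4.2720

heading to target = atan2(0.5−3.5, 4−-4) = -0.3588
Δθ = wrap(-0.3588 − 0.7854) = -1.1442; ω₁ = Δθ/dt₁ = -0.5721
distance = √((4−-4)² + (0.5−3.5)²) = 8.5440; v₂ = distance/dt₂ = 4.2720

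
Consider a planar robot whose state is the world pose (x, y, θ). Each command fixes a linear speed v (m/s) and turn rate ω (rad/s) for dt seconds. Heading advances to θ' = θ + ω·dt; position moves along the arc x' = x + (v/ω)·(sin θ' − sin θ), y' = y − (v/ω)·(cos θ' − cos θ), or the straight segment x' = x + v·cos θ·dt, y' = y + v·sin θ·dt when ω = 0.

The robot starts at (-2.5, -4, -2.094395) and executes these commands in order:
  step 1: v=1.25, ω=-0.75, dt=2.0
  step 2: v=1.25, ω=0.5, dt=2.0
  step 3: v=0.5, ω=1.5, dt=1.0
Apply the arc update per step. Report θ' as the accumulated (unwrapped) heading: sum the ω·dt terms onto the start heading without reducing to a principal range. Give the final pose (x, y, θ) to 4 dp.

step 1: θ'=-3.5944 (R=-1.6667) → pose (-4.6725, -4.6654, -3.5944)
step 2: θ'=-2.5944 (R=2.5000) → pose (-7.0670, -4.7785, -2.5944)
step 3: θ'=-1.0944 (R=0.3333) → pose (-7.1898, -5.2160, -1.0944)

(-7.1898, -5.2160, -1.0944)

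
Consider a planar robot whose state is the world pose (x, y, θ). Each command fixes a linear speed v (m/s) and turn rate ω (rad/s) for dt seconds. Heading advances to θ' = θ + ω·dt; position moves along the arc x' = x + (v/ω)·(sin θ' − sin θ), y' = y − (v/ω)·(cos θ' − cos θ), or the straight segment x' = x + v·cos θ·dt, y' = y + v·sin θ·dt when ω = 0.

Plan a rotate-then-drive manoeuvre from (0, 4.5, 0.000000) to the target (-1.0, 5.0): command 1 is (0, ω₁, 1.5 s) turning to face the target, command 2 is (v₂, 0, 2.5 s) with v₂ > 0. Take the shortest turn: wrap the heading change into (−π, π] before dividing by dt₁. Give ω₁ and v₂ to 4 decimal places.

heading to target = atan2(5−4.5, -1−0) = 2.6779
Δθ = wrap(2.6779 − 0.0000) = 2.6779; ω₁ = Δθ/dt₁ = 1.7853
distance = √((-1−0)² + (5−4.5)²) = 1.1180; v₂ = distance/dt₂ = 0.4472

ω₁ = 1.7853, v₂ = 0.4472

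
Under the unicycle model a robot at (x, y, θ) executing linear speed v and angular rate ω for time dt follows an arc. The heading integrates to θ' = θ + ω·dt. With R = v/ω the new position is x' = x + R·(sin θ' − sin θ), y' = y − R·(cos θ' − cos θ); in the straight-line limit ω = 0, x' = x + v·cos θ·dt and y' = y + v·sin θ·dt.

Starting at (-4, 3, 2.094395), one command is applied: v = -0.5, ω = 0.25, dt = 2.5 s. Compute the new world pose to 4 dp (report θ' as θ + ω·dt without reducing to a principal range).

θ' = 2.0944 + 0.25·2.5 = 2.7194
R = v/ω = -0.5/0.25 = -2.0000
x' = -4 + -2.0000·(sin 2.7194 − sin 2.0944) = -3.0875
y' = 3 − -2.0000·(cos 2.7194 − cos 2.0944) = 2.1756

(-3.0875, 2.1756, 2.7194)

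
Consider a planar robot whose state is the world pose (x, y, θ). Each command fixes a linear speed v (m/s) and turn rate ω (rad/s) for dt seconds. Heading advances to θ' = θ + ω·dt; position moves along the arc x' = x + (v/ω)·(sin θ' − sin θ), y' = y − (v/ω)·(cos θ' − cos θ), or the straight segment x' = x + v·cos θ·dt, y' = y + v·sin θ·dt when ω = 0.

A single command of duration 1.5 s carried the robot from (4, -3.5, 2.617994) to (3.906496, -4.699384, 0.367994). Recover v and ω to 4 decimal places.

Δθ = 0.367994 − 2.617994 = -2.250000
ω = Δθ/dt = -2.250000/1.5 = -1.5000
R = −Δy/(cos θ' − cos θ) = 0.6667
v = R·ω = 0.6667·-1.5000 = -1.0000

v = -1.0000, ω = -1.5000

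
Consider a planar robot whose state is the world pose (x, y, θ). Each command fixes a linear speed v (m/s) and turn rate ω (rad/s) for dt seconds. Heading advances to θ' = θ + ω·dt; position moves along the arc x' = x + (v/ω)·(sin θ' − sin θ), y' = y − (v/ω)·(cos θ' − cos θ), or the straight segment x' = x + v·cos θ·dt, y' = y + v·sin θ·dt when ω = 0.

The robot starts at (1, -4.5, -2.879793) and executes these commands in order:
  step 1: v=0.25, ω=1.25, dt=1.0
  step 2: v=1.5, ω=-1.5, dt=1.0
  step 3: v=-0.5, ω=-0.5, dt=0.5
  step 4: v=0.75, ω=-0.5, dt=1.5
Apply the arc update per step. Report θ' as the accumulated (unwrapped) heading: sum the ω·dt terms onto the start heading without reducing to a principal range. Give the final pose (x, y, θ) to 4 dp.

(-0.7852, -5.0182, -4.1298)

step 1: θ'=-1.6298 (R=0.2000) → pose (0.8521, -4.6814, -1.6298)
step 2: θ'=-3.1298 (R=-1.0000) → pose (-0.1343, -5.6224, -3.1298)
step 3: θ'=-3.3798 (R=1.0000) → pose (0.1134, -5.6505, -3.3798)
step 4: θ'=-4.1298 (R=-1.5000) → pose (-0.7852, -5.0182, -4.1298)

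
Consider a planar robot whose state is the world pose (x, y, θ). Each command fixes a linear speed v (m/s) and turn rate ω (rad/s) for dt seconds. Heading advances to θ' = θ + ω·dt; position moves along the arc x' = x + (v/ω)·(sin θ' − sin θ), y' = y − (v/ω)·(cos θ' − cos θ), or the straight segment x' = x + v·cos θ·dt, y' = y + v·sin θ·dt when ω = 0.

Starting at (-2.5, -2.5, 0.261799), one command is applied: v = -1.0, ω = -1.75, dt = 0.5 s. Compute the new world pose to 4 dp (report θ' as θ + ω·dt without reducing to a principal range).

(-2.9767, -2.4154, -0.6132)

θ' = 0.2618 + -1.75·0.5 = -0.6132
R = v/ω = -1.0/-1.75 = 0.5714
x' = -2.5 + 0.5714·(sin -0.6132 − sin 0.2618) = -2.9767
y' = -2.5 − 0.5714·(cos -0.6132 − cos 0.2618) = -2.4154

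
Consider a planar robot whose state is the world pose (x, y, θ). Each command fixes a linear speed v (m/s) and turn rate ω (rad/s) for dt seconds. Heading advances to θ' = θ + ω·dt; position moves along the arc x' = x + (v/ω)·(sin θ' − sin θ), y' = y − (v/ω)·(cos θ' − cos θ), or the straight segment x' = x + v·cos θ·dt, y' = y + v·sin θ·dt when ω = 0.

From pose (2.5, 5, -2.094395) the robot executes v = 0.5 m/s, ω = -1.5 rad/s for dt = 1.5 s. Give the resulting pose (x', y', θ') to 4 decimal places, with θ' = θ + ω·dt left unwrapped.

(1.9003, 5.0468, -4.3444)

θ' = -2.0944 + -1.5·1.5 = -4.3444
R = v/ω = 0.5/-1.5 = -0.3333
x' = 2.5 + -0.3333·(sin -4.3444 − sin -2.0944) = 1.9003
y' = 5 − -0.3333·(cos -4.3444 − cos -2.0944) = 5.0468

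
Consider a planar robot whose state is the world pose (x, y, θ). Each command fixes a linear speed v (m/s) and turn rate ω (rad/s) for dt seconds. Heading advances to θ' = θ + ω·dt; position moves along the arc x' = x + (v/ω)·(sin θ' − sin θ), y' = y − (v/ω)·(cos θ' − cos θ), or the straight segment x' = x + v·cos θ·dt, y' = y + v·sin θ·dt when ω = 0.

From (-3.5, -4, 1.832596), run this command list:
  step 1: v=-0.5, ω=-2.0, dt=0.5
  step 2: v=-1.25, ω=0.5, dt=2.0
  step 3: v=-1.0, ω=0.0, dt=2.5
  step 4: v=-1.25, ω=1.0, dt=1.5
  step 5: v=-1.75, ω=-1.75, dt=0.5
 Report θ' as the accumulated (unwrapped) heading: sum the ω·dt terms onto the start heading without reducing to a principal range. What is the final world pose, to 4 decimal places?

(-1.2087, -10.0877, 2.4576)

step 1: θ'=0.8326 (R=0.2500) → pose (-3.5566, -4.2329, 0.8326)
step 2: θ'=1.8326 (R=-2.5000) → pose (-4.1222, -6.5624, 1.8326)
step 3: θ'=1.8326 (straight) → pose (-3.4751, -8.9772, 1.8326)
step 4: θ'=3.3326 (R=-1.2500) → pose (-2.0304, -9.8809, 3.3326)
step 5: θ'=2.4576 (R=1.0000) → pose (-1.2087, -10.0877, 2.4576)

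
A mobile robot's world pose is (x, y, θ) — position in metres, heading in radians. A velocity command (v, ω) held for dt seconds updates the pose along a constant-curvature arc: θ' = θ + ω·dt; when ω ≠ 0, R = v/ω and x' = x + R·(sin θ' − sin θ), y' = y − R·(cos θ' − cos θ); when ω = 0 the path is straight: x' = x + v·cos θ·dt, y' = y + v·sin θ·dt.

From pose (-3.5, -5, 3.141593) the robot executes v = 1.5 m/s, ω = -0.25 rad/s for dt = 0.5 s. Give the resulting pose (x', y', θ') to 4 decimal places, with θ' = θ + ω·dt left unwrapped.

θ' = 3.1416 + -0.25·0.5 = 3.0166
R = v/ω = 1.5/-0.25 = -6.0000
x' = -3.5 + -6.0000·(sin 3.0166 − sin 3.1416) = -4.2480
y' = -5 − -6.0000·(cos 3.0166 − cos 3.1416) = -4.9532

(-4.2480, -4.9532, 3.0166)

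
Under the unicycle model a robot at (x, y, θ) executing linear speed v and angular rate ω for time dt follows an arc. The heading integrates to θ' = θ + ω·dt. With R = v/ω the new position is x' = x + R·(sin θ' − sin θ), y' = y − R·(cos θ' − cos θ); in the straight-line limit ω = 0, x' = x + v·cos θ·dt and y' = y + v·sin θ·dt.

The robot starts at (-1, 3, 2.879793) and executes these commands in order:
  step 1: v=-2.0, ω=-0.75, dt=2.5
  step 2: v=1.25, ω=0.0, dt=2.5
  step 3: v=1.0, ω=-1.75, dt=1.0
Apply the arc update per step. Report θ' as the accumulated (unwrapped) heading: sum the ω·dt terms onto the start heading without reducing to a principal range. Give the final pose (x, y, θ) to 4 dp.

step 1: θ'=1.0048 (R=2.6667) → pose (0.5606, -1.0058, 1.0048)
step 2: θ'=1.0048 (straight) → pose (2.2364, 1.6318, 1.0048)
step 3: θ'=-0.7452 (R=-0.5714) → pose (3.1063, 1.7454, -0.7452)

(3.1063, 1.7454, -0.7452)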